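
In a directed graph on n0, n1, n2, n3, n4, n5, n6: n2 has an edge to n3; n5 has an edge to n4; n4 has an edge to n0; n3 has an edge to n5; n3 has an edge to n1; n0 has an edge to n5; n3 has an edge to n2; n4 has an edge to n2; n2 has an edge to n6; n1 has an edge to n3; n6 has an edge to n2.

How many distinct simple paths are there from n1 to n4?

n1→n3→n5→n4

1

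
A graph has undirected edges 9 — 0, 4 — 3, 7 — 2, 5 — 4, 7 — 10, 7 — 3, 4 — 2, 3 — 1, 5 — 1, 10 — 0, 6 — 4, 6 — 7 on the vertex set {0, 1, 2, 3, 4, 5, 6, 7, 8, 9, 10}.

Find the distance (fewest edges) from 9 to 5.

Distance 0: 9.
Distance 1: 0.
Distance 2: 10.
Distance 3: 7.
Distance 4: 2, 3, 6.
Distance 5: 1, 4.
Distance 6: 5 — contains 5.

6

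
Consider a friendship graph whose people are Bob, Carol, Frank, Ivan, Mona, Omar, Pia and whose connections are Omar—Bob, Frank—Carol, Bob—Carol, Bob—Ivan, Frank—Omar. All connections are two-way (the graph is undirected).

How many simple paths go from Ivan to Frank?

2

Ivan–Bob–Carol–Frank
Ivan–Bob–Omar–Frank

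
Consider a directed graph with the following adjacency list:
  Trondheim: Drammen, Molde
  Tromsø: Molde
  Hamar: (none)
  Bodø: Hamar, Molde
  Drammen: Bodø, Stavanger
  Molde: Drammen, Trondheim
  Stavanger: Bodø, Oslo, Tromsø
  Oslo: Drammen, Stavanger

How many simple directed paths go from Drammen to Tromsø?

1

Drammen→Stavanger→Tromsø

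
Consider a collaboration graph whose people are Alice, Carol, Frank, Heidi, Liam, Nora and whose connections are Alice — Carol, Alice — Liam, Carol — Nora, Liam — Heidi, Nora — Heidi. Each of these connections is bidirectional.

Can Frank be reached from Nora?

No

Explore from Nora.
Distance 1: reach Carol, Heidi.
Distance 2: reach Alice, Liam.
The search is exhausted without reaching Frank; it lies in a different component.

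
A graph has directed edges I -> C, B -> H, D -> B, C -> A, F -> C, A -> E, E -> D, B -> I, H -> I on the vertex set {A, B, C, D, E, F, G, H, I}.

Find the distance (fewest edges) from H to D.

5

Distance 0: H.
Distance 1: I.
Distance 2: C.
Distance 3: A.
Distance 4: E.
Distance 5: D — contains D.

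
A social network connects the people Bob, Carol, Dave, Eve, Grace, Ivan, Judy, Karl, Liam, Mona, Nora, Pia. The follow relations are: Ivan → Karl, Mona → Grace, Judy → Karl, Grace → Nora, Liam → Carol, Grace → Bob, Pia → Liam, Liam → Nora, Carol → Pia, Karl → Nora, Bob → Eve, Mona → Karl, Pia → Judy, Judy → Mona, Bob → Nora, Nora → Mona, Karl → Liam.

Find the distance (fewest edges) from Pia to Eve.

Distance 0: Pia.
Distance 1: Judy, Liam.
Distance 2: Carol, Karl, Mona, Nora.
Distance 3: Grace.
Distance 4: Bob.
Distance 5: Eve — contains Eve.

5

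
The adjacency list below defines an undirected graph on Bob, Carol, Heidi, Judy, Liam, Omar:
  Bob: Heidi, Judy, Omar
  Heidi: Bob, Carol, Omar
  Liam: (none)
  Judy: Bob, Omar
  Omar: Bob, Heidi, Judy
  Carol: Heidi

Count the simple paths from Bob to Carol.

Bob–Heidi–Carol
Bob–Judy–Omar–Heidi–Carol
Bob–Omar–Heidi–Carol

3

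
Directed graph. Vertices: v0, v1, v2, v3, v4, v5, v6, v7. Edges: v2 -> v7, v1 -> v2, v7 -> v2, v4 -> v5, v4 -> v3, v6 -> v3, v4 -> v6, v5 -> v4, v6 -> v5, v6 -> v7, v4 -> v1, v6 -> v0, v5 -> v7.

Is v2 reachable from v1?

Yes

Explore from v1.
Distance 1: reach v2.
Found v2.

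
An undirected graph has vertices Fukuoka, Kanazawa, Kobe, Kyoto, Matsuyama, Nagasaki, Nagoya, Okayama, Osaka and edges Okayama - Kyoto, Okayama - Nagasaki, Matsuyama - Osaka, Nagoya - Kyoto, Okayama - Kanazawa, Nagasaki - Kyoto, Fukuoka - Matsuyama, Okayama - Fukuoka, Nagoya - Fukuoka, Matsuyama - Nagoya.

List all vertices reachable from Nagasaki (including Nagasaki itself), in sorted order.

Start at Nagasaki.
Its neighbours: Kyoto, Okayama.
Then their neighbours: Fukuoka, Kanazawa, Nagoya.
Then next layer: Matsuyama.
Then next layer: Osaka.
Nothing further is reachable.

Fukuoka, Kanazawa, Kyoto, Matsuyama, Nagasaki, Nagoya, Okayama, Osaka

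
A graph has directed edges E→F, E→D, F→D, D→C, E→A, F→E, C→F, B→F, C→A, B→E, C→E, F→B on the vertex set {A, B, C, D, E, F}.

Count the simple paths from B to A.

7

B→E→A
B→E→D→C→A
B→E→F→D→C→A
B→F→D→C→A
B→F→D→C→E→A
B→F→E→A
B→F→E→D→C→A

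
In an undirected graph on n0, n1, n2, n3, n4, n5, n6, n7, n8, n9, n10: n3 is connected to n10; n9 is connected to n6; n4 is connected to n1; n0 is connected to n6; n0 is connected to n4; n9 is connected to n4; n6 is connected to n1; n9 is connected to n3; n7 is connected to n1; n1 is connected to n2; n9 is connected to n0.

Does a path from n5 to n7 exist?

No

n5 has no edges, so nothing is reachable from it.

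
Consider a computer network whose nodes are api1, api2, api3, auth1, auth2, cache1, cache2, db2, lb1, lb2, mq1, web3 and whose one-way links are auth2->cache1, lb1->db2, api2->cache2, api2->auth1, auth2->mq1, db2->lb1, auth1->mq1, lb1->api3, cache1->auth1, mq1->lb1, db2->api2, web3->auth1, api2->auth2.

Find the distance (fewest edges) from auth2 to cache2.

5

Distance 0: auth2.
Distance 1: cache1, mq1.
Distance 2: auth1, lb1.
Distance 3: api3, db2.
Distance 4: api2.
Distance 5: cache2 — contains cache2.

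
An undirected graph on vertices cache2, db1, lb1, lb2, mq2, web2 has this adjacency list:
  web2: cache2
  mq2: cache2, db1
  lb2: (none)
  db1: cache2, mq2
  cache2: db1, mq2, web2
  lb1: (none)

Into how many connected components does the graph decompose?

3

From cache2: component {cache2, db1, mq2, web2}.
From lb1: component {lb1}.
From lb2: component {lb2}.
That's 3 components.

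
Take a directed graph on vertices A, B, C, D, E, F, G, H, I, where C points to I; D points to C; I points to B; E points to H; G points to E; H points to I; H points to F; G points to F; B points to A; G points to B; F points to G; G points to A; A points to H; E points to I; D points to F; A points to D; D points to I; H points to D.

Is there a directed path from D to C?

Yes

Explore from D.
Distance 1: reach C, F, I.
Found C.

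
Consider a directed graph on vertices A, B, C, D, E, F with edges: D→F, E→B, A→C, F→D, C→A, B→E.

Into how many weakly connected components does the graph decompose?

3

From A: component {A, C}.
From B: component {B, E}.
From D: component {D, F}.
That's 3 components.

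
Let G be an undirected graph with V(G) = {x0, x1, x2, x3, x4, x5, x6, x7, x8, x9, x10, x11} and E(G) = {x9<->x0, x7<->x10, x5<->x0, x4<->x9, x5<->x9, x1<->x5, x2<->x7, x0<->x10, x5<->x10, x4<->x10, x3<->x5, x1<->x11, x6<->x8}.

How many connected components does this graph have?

From x0: component {x0, x1, x2, x3, x4, x5, x7, x9, x10, x11}.
From x6: component {x6, x8}.
That's 2 components.

2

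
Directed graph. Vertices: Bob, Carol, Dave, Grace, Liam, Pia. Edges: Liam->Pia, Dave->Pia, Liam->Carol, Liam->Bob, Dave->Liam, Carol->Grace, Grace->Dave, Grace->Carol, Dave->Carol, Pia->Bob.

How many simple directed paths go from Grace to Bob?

3

Grace→Dave→Liam→Bob
Grace→Dave→Liam→Pia→Bob
Grace→Dave→Pia→Bob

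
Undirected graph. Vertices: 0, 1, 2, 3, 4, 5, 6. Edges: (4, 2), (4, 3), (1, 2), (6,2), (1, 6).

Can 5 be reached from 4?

No

Explore from 4.
Distance 1: reach 2, 3.
Distance 2: reach 1, 6.
The search is exhausted without reaching 5; it lies in a different component.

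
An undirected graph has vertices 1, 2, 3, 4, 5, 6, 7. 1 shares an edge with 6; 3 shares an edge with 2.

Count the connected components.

From 1: component {1, 6}.
From 2: component {2, 3}.
From 4: component {4}.
From 5: component {5}.
From 7: component {7}.
That's 5 components.

5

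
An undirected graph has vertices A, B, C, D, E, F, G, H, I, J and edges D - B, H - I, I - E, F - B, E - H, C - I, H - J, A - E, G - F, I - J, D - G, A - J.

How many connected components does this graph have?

From A: component {A, C, E, H, I, J}.
From B: component {B, D, F, G}.
That's 2 components.

2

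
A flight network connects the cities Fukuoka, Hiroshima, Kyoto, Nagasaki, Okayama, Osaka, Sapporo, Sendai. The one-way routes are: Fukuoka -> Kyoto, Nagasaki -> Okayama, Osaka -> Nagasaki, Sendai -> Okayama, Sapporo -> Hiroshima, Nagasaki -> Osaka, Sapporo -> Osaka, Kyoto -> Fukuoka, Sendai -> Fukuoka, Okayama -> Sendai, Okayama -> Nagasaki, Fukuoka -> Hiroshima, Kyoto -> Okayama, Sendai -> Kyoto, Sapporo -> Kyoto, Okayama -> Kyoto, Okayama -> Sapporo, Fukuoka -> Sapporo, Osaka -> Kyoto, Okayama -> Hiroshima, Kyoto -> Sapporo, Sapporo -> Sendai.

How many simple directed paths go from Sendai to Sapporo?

11

Sendai→Fukuoka→Kyoto→Okayama→Sapporo
Sendai→Fukuoka→Kyoto→Sapporo
Sendai→Fukuoka→Sapporo
Sendai→Kyoto→Fukuoka→Sapporo
Sendai→Kyoto→Okayama→Sapporo
Sendai→Kyoto→Sapporo
Sendai→Okayama→Kyoto→Fukuoka→Sapporo
Sendai→Okayama→Kyoto→Sapporo
Sendai→Okayama→Nagasaki→Osaka→Kyoto→Fukuoka→Sapporo
Sendai→Okayama→Nagasaki→Osaka→Kyoto→Sapporo
Sendai→Okayama→Sapporo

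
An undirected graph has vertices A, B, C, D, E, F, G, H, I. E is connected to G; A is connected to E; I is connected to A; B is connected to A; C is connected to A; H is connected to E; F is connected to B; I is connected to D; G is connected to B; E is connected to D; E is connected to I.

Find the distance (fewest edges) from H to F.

Distance 0: H.
Distance 1: E.
Distance 2: A, D, G, I.
Distance 3: B, C.
Distance 4: F — contains F.

4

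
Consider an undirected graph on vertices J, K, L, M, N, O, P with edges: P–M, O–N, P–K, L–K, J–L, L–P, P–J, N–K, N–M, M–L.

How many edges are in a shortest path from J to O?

Distance 0: J.
Distance 1: L, P.
Distance 2: K, M.
Distance 3: N.
Distance 4: O — contains O.

4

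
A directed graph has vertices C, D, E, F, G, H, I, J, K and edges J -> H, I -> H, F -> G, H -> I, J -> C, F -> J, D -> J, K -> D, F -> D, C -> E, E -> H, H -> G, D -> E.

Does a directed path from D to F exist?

Explore from D.
Distance 1: reach E, J.
Distance 2: reach C, H.
Distance 3: reach G, I.
The search from D is exhausted; no directed path reaches F.

No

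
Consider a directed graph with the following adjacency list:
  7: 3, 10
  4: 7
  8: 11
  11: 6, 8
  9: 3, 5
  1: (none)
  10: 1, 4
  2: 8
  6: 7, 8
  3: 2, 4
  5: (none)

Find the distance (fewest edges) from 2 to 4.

Distance 0: 2.
Distance 1: 8.
Distance 2: 11.
Distance 3: 6.
Distance 4: 7.
Distance 5: 3, 10.
Distance 6: 1, 4 — contains 4.

6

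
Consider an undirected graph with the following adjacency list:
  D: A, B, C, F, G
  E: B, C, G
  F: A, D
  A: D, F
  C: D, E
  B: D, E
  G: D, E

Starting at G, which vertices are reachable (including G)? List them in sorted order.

A, B, C, D, E, F, G

Start at G.
Its neighbours: D, E.
Then their neighbours: A, B, C, F.
Every vertex is now reached.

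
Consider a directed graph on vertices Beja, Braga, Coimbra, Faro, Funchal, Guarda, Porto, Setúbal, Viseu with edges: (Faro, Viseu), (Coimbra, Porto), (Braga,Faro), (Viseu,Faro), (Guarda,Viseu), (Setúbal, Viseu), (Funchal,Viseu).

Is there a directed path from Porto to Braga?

No

Porto has no outgoing edges, so nothing is reachable from it.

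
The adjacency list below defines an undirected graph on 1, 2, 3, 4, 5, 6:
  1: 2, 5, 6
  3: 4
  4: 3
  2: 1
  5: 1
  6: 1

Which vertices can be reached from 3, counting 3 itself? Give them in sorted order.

3, 4

Start at 3.
Its neighbours: 4.
Nothing further is reachable.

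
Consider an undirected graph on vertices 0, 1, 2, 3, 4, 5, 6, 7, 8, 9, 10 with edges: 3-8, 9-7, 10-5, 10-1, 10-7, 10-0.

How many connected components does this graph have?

5

From 0: component {0, 1, 5, 7, 9, 10}.
From 2: component {2}.
From 3: component {3, 8}.
From 4: component {4}.
From 6: component {6}.
That's 5 components.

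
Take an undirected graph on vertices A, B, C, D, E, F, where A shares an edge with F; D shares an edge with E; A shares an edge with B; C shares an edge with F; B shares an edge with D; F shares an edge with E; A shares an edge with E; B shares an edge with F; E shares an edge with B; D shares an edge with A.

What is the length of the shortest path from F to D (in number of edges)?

Distance 0: F.
Distance 1: A, B, C, E.
Distance 2: D — contains D.

2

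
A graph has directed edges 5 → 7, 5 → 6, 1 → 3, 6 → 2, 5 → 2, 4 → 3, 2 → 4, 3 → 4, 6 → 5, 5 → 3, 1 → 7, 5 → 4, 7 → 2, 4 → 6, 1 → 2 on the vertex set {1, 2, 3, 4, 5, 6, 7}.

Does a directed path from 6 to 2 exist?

Yes

Explore from 6.
Distance 1: reach 2, 5.
Found 2.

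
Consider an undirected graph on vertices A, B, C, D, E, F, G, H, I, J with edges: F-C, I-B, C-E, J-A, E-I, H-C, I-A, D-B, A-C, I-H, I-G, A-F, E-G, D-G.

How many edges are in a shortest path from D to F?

4

Distance 0: D.
Distance 1: B, G.
Distance 2: E, I.
Distance 3: A, C, H.
Distance 4: F, J — contains F.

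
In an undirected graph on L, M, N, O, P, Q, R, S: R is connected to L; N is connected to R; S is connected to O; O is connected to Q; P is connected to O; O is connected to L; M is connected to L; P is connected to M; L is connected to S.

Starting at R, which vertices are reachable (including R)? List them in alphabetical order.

L, M, N, O, P, Q, R, S

Start at R.
Its neighbours: L, N.
Then their neighbours: M, O, S.
Then next layer: P, Q.
Every vertex is now reached.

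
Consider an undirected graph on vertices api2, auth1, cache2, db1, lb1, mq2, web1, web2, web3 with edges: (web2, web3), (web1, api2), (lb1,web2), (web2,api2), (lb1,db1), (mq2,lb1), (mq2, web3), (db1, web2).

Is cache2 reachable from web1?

No

Explore from web1.
Distance 1: reach api2.
Distance 2: reach web2.
Distance 3: reach db1, lb1, web3.
Distance 4: reach mq2.
The search is exhausted without reaching cache2; it lies in a different component.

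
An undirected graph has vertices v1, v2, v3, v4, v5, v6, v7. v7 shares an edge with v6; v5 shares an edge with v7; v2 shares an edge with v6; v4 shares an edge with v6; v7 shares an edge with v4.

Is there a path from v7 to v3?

Explore from v7.
Distance 1: reach v4, v5, v6.
Distance 2: reach v2.
The search is exhausted without reaching v3; it lies in a different component.

No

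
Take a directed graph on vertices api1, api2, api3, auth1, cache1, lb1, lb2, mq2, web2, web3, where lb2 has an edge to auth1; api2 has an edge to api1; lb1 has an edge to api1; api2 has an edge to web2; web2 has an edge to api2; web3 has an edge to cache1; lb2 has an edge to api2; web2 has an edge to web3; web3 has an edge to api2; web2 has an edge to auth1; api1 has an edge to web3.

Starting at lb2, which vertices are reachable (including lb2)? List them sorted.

Start at lb2.
Its neighbours: api2, auth1.
Then their neighbours: api1, web2.
Then next layer: web3.
Then next layer: cache1.
Nothing further is reachable.

api1, api2, auth1, cache1, lb2, web2, web3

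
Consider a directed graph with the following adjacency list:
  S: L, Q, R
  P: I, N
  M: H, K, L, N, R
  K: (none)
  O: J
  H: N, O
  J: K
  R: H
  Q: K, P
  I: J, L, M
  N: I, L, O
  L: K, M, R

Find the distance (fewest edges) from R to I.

Distance 0: R.
Distance 1: H.
Distance 2: N, O.
Distance 3: I, J, L — contains I.

3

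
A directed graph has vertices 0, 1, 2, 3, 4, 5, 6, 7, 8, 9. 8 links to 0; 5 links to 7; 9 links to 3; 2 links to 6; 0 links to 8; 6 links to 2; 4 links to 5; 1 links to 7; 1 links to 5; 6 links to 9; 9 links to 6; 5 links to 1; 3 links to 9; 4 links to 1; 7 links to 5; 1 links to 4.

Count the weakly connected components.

From 0: component {0, 8}.
From 1: component {1, 4, 5, 7}.
From 2: component {2, 3, 6, 9}.
That's 3 components.

3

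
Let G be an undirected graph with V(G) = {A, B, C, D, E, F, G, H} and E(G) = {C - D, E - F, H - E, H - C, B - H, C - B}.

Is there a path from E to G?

No

Explore from E.
Distance 1: reach F, H.
Distance 2: reach B, C.
Distance 3: reach D.
The search is exhausted without reaching G; it lies in a different component.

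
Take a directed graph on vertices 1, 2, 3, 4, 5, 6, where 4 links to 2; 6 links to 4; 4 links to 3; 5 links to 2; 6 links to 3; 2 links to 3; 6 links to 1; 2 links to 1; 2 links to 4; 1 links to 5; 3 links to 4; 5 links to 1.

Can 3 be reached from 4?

Yes

Explore from 4.
Distance 1: reach 2, 3.
Found 3.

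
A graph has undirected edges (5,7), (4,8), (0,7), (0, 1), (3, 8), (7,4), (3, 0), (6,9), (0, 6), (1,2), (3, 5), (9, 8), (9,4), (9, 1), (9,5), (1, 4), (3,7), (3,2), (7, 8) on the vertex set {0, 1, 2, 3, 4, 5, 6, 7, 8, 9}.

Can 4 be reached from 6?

Explore from 6.
Distance 1: reach 0, 9.
Distance 2: reach 1, 3, 4, 5, 7, 8.
Found 4.

Yes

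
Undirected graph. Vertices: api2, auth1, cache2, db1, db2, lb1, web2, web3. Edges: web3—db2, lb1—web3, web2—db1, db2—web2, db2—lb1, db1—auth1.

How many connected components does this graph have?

3

From api2: component {api2}.
From auth1: component {auth1, db1, db2, lb1, web2, web3}.
From cache2: component {cache2}.
That's 3 components.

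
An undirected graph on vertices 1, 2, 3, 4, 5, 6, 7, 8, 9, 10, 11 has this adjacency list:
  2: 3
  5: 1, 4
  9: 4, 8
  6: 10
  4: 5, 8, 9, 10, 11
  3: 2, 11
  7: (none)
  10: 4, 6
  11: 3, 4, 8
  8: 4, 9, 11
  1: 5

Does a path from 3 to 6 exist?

Explore from 3.
Distance 1: reach 2, 11.
Distance 2: reach 4, 8.
Distance 3: reach 5, 9, 10.
Distance 4: reach 1, 6.
Found 6.

Yes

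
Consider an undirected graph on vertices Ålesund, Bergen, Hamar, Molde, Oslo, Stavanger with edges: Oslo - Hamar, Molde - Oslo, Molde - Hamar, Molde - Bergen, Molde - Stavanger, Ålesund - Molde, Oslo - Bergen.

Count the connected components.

1

From Ålesund: component {Ålesund, Bergen, Hamar, Molde, Oslo, Stavanger}.
That's 1 component.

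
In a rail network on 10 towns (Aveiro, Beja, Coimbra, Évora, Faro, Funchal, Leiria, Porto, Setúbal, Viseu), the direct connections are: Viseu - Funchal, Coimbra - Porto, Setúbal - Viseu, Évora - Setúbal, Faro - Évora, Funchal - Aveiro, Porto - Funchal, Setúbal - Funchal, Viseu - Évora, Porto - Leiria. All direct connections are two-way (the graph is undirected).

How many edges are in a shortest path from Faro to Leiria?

5

Distance 0: Faro.
Distance 1: Évora.
Distance 2: Setúbal, Viseu.
Distance 3: Funchal.
Distance 4: Aveiro, Porto.
Distance 5: Coimbra, Leiria — contains Leiria.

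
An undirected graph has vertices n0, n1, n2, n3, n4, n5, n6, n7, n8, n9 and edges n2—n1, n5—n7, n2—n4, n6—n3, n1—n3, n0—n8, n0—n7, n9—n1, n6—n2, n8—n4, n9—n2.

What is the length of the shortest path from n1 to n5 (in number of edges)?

6

Distance 0: n1.
Distance 1: n2, n3, n9.
Distance 2: n4, n6.
Distance 3: n8.
Distance 4: n0.
Distance 5: n7.
Distance 6: n5 — contains n5.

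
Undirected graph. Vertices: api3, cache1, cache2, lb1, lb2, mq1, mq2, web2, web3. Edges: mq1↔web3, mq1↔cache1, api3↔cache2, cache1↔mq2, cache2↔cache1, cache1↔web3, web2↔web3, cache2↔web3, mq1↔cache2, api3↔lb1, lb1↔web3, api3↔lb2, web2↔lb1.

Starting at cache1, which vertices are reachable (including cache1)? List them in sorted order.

api3, cache1, cache2, lb1, lb2, mq1, mq2, web2, web3

Start at cache1.
Its neighbours: cache2, mq1, mq2, web3.
Then their neighbours: api3, lb1, web2.
Then next layer: lb2.
Every vertex is now reached.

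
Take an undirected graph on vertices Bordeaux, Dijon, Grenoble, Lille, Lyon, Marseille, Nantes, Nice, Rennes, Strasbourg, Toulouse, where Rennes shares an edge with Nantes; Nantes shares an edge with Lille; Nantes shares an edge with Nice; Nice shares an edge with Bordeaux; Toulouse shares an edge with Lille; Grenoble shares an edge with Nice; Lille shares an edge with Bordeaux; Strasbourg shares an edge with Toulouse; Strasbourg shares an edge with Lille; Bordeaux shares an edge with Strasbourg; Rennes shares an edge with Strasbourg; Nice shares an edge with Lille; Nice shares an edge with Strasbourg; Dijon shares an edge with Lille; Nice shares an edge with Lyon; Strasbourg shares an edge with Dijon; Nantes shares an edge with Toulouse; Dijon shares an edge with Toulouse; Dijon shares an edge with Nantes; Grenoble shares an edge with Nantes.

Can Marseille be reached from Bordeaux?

No

Explore from Bordeaux.
Distance 1: reach Lille, Nice, Strasbourg.
Distance 2: reach Dijon, Grenoble, Lyon, Nantes, Rennes, Toulouse.
The search is exhausted without reaching Marseille; it lies in a different component.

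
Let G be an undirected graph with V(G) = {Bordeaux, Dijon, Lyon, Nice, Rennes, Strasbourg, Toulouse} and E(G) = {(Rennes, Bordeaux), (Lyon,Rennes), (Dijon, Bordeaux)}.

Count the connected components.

From Bordeaux: component {Bordeaux, Dijon, Lyon, Rennes}.
From Nice: component {Nice}.
From Strasbourg: component {Strasbourg}.
From Toulouse: component {Toulouse}.
That's 4 components.

4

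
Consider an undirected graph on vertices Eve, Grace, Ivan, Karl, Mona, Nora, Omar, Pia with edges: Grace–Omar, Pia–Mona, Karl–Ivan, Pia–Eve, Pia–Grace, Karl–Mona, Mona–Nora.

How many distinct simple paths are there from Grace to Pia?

Grace–Pia

1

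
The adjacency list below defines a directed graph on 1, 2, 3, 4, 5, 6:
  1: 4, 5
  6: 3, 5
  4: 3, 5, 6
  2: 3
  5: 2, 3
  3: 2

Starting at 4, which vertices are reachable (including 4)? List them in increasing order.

Start at 4.
Its neighbours: 3, 5, 6.
Then their neighbours: 2.
Nothing further is reachable.

2, 3, 4, 5, 6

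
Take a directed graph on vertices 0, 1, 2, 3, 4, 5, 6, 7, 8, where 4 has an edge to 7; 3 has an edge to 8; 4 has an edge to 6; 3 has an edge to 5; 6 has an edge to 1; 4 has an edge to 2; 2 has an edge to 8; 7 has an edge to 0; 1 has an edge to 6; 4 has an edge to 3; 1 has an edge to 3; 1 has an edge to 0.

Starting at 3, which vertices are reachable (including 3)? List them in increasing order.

3, 5, 8

Start at 3.
Its neighbours: 5, 8.
Nothing further is reachable.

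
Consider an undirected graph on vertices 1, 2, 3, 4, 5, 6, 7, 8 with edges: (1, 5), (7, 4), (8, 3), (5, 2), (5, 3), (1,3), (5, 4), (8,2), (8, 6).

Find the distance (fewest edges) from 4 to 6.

4

Distance 0: 4.
Distance 1: 5, 7.
Distance 2: 1, 2, 3.
Distance 3: 8.
Distance 4: 6 — contains 6.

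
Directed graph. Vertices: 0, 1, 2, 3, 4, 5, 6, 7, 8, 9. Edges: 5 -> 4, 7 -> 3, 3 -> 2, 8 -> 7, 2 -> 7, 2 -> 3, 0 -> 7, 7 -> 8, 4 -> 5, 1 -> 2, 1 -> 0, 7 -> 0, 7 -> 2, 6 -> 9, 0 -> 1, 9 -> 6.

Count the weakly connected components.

3

From 0: component {0, 1, 2, 3, 7, 8}.
From 4: component {4, 5}.
From 6: component {6, 9}.
That's 3 components.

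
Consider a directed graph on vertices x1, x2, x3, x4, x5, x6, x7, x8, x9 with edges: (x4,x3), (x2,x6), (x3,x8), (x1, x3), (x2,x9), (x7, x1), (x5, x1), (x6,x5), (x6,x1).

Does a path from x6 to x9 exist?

Explore from x6.
Distance 1: reach x1, x5.
Distance 2: reach x3.
Distance 3: reach x8.
The search from x6 is exhausted; no directed path reaches x9.

No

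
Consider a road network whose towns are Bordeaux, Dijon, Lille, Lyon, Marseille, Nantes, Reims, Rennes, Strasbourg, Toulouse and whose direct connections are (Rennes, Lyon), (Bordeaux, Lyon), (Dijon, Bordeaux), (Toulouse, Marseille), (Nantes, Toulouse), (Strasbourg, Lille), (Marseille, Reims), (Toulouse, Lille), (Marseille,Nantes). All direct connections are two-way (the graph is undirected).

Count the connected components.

From Bordeaux: component {Bordeaux, Dijon, Lyon, Rennes}.
From Lille: component {Lille, Marseille, Nantes, Reims, Strasbourg, Toulouse}.
That's 2 components.

2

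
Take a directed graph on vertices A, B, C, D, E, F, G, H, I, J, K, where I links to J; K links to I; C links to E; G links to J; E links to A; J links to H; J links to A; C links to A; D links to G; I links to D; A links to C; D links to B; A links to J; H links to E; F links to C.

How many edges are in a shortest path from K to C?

4

Distance 0: K.
Distance 1: I.
Distance 2: D, J.
Distance 3: A, B, G, H.
Distance 4: C, E — contains C.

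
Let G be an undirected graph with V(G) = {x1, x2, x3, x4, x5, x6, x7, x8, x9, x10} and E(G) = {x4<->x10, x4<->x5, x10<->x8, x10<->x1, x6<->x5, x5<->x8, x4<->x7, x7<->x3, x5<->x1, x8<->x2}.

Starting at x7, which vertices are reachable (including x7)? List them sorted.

x1, x2, x3, x4, x5, x6, x7, x8, x10

Start at x7.
Its neighbours: x3, x4.
Then their neighbours: x5, x10.
Then next layer: x1, x6, x8.
Then next layer: x2.
Nothing further is reachable.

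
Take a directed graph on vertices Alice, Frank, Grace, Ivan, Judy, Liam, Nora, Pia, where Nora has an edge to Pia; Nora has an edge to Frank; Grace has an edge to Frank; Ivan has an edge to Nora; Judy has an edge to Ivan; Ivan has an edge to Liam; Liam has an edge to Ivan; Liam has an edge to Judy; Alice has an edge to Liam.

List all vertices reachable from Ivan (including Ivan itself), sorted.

Frank, Ivan, Judy, Liam, Nora, Pia

Start at Ivan.
Its neighbours: Liam, Nora.
Then their neighbours: Frank, Judy, Pia.
Nothing further is reachable.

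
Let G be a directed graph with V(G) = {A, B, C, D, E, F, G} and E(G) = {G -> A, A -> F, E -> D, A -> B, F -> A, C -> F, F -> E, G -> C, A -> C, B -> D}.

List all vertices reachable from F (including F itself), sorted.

A, B, C, D, E, F

Start at F.
Its neighbours: A, E.
Then their neighbours: B, C, D.
Nothing further is reachable.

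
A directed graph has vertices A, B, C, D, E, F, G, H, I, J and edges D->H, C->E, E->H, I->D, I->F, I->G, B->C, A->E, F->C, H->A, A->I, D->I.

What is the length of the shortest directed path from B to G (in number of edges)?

Distance 0: B.
Distance 1: C.
Distance 2: E.
Distance 3: H.
Distance 4: A.
Distance 5: I.
Distance 6: D, F, G — contains G.

6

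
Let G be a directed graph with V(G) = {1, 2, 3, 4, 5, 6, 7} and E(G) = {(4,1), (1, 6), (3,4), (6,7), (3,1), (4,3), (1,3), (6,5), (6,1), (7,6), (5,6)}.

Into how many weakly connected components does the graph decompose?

2

From 1: component {1, 3, 4, 5, 6, 7}.
From 2: component {2}.
That's 2 components.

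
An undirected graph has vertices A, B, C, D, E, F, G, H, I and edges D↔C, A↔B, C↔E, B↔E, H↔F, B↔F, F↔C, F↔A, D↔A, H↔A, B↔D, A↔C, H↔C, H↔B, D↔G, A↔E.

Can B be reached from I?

No

I has no edges, so nothing is reachable from it.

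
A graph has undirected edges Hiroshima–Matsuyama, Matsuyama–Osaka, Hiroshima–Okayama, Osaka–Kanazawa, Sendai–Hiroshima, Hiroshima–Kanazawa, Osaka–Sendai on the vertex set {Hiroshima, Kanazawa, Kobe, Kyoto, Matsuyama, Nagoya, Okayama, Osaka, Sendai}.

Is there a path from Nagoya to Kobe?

Nagoya has no edges, so nothing is reachable from it.

No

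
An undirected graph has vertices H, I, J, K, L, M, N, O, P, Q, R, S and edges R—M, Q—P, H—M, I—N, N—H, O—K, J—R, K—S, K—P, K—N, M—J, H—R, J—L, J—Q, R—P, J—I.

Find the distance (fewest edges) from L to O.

5

Distance 0: L.
Distance 1: J.
Distance 2: I, M, Q, R.
Distance 3: H, N, P.
Distance 4: K.
Distance 5: O, S — contains O.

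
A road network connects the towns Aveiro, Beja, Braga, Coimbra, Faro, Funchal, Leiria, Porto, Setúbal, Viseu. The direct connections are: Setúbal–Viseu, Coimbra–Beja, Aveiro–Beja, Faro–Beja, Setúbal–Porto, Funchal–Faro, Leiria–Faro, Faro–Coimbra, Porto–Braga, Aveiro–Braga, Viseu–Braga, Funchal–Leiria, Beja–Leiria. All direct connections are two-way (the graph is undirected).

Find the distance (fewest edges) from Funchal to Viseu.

5

Distance 0: Funchal.
Distance 1: Faro, Leiria.
Distance 2: Beja, Coimbra.
Distance 3: Aveiro.
Distance 4: Braga.
Distance 5: Porto, Viseu — contains Viseu.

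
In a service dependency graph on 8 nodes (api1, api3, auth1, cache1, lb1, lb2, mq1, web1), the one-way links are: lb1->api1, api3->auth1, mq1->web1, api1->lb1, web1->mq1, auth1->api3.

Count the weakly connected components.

From api1: component {api1, lb1}.
From api3: component {api3, auth1}.
From cache1: component {cache1}.
From lb2: component {lb2}.
From mq1: component {mq1, web1}.
That's 5 components.

5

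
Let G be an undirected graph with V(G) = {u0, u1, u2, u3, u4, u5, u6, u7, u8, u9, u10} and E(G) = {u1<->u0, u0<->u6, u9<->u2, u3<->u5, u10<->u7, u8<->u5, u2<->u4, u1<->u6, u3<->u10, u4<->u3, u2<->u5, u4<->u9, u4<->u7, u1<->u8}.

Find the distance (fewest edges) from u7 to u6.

Distance 0: u7.
Distance 1: u4, u10.
Distance 2: u2, u3, u9.
Distance 3: u5.
Distance 4: u8.
Distance 5: u1.
Distance 6: u0, u6 — contains u6.

6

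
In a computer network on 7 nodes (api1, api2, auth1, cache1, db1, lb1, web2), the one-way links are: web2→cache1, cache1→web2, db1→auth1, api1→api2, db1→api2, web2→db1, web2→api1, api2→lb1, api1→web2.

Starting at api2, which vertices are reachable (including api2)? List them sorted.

api2, lb1

Start at api2.
Its neighbours: lb1.
Nothing further is reachable.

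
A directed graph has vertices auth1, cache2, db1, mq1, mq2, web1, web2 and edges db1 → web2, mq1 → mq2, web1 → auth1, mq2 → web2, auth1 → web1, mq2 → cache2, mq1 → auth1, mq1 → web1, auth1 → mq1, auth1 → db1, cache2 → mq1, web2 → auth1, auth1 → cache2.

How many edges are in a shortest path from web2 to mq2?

3

Distance 0: web2.
Distance 1: auth1.
Distance 2: cache2, db1, mq1, web1.
Distance 3: mq2 — contains mq2.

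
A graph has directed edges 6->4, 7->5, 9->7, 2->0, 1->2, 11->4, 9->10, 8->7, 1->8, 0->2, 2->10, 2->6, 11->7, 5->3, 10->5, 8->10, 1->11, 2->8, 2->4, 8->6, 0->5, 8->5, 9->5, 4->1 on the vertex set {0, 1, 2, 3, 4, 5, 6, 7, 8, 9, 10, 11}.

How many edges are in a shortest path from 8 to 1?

Distance 0: 8.
Distance 1: 5, 6, 7, 10.
Distance 2: 3, 4.
Distance 3: 1 — contains 1.

3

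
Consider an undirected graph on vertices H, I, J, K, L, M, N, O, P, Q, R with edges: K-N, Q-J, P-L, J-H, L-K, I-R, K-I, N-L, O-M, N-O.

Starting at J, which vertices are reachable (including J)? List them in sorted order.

Start at J.
Its neighbours: H, Q.
Nothing further is reachable.

H, J, Q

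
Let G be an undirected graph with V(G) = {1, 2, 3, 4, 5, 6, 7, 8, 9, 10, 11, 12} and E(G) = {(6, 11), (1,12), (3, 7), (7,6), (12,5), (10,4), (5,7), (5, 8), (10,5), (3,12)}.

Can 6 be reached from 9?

No

9 has no edges, so nothing is reachable from it.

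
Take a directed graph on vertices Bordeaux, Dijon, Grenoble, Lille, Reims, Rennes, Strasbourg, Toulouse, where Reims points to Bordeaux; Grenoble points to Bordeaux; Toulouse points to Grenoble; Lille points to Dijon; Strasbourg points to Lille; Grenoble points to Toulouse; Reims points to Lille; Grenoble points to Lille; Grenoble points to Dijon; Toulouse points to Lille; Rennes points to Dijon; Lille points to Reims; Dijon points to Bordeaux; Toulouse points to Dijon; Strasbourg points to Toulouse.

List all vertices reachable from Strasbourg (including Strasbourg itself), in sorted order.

Bordeaux, Dijon, Grenoble, Lille, Reims, Strasbourg, Toulouse

Start at Strasbourg.
Its neighbours: Lille, Toulouse.
Then their neighbours: Dijon, Grenoble, Reims.
Then next layer: Bordeaux.
Nothing further is reachable.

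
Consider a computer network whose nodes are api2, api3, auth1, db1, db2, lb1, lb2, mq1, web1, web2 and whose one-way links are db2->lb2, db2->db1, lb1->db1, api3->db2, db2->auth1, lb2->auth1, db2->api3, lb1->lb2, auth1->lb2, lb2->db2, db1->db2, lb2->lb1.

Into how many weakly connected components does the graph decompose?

From api2: component {api2}.
From api3: component {api3, auth1, db1, db2, lb1, lb2}.
From mq1: component {mq1}.
From web1: component {web1}.
From web2: component {web2}.
That's 5 components.

5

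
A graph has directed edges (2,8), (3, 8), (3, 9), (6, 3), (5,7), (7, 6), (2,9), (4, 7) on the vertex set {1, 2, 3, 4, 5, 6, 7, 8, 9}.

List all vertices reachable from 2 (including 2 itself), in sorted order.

Start at 2.
Its neighbours: 8, 9.
Nothing further is reachable.

2, 8, 9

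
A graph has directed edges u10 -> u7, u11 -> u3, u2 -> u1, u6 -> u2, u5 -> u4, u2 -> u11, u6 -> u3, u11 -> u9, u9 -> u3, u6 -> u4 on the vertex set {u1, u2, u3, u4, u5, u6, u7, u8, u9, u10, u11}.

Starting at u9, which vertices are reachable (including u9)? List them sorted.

u3, u9

Start at u9.
Its neighbours: u3.
Nothing further is reachable.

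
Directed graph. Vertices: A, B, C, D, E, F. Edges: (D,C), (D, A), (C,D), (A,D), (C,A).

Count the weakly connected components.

From A: component {A, C, D}.
From B: component {B}.
From E: component {E}.
From F: component {F}.
That's 4 components.

4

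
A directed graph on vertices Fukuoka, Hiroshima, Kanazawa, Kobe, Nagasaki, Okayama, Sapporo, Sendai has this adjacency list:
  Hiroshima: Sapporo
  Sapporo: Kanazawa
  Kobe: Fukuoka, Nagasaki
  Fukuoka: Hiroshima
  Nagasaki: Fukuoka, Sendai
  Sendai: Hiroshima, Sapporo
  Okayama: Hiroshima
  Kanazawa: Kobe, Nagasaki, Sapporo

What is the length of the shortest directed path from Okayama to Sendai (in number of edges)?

5

Distance 0: Okayama.
Distance 1: Hiroshima.
Distance 2: Sapporo.
Distance 3: Kanazawa.
Distance 4: Kobe, Nagasaki.
Distance 5: Fukuoka, Sendai — contains Sendai.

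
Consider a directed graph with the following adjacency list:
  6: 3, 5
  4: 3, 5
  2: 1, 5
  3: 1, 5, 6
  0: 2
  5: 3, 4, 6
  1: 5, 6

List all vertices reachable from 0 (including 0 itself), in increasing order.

Start at 0.
Its neighbours: 2.
Then their neighbours: 1, 5.
Then next layer: 3, 4, 6.
Every vertex is now reached.

0, 1, 2, 3, 4, 5, 6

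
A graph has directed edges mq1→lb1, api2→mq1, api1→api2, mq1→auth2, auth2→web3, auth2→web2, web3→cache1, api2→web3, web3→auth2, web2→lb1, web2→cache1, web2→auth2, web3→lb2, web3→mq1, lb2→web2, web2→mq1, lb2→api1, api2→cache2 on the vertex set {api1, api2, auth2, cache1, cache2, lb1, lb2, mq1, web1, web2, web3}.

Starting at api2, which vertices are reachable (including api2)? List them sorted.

Start at api2.
Its neighbours: cache2, mq1, web3.
Then their neighbours: auth2, cache1, lb1, lb2.
Then next layer: api1, web2.
Nothing further is reachable.

api1, api2, auth2, cache1, cache2, lb1, lb2, mq1, web2, web3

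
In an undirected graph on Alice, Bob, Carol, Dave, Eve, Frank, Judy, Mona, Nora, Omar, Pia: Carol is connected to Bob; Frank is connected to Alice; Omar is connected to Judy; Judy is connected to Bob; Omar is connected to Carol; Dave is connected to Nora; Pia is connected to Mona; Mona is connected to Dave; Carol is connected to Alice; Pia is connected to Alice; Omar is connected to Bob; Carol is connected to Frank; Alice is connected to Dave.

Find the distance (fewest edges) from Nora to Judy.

5

Distance 0: Nora.
Distance 1: Dave.
Distance 2: Alice, Mona.
Distance 3: Carol, Frank, Pia.
Distance 4: Bob, Omar.
Distance 5: Judy — contains Judy.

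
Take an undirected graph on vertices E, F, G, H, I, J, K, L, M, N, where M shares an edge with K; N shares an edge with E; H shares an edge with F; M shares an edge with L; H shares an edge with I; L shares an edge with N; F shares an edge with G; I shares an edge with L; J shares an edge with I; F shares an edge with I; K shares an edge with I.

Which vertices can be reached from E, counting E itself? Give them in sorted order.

E, F, G, H, I, J, K, L, M, N

Start at E.
Its neighbours: N.
Then their neighbours: L.
Then next layer: I, M.
Then next layer: F, H, J, K.
Then next layer: G.
Every vertex is now reached.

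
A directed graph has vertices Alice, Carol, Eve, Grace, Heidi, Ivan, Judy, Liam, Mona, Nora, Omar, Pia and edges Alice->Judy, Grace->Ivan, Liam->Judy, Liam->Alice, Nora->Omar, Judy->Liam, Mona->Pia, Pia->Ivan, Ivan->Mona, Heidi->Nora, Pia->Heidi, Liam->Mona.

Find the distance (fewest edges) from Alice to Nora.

6

Distance 0: Alice.
Distance 1: Judy.
Distance 2: Liam.
Distance 3: Mona.
Distance 4: Pia.
Distance 5: Heidi, Ivan.
Distance 6: Nora — contains Nora.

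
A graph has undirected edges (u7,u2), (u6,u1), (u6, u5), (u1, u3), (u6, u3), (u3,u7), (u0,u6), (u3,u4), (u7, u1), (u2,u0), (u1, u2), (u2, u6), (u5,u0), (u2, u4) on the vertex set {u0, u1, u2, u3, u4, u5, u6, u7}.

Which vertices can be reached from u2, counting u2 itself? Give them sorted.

u0, u1, u2, u3, u4, u5, u6, u7

Start at u2.
Its neighbours: u0, u1, u4, u6, u7.
Then their neighbours: u3, u5.
Every vertex is now reached.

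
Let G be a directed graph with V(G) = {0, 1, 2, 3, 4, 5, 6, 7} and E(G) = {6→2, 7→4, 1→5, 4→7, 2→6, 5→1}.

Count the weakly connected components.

From 0: component {0}.
From 1: component {1, 5}.
From 2: component {2, 6}.
From 3: component {3}.
From 4: component {4, 7}.
That's 5 components.

5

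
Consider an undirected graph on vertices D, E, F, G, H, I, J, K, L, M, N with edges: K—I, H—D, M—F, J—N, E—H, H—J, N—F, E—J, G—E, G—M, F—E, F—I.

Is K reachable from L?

No

L has no edges, so nothing is reachable from it.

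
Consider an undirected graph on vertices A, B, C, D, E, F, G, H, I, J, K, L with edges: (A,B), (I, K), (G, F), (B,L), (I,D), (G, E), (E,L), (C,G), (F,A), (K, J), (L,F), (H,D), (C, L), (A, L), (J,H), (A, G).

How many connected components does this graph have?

From A: component {A, B, C, E, F, G, L}.
From D: component {D, H, I, J, K}.
That's 2 components.

2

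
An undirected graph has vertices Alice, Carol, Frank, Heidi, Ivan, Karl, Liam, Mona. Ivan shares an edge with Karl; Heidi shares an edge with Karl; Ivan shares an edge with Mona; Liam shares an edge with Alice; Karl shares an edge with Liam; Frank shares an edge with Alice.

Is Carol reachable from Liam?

Explore from Liam.
Distance 1: reach Alice, Karl.
Distance 2: reach Frank, Heidi, Ivan.
Distance 3: reach Mona.
The search is exhausted without reaching Carol; it lies in a different component.

No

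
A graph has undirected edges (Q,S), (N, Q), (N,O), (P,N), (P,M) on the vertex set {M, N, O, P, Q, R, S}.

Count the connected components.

From M: component {M, N, O, P, Q, S}.
From R: component {R}.
That's 2 components.

2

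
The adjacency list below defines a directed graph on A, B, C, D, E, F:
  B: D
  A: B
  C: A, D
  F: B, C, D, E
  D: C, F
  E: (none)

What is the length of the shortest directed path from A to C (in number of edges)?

3

Distance 0: A.
Distance 1: B.
Distance 2: D.
Distance 3: C, F — contains C.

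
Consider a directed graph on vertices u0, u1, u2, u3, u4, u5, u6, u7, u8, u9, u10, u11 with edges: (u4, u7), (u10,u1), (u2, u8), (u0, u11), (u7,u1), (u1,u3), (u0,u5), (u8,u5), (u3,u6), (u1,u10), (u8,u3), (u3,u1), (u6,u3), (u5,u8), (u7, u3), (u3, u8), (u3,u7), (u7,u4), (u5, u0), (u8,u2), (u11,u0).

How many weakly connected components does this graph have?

From u0: component {u0, u1, u2, u3, u4, u5, u6, u7, u8, u10, u11}.
From u9: component {u9}.
That's 2 components.

2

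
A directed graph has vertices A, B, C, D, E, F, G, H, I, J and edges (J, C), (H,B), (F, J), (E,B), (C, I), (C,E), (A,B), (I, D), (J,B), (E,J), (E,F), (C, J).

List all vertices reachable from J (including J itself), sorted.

Start at J.
Its neighbours: B, C.
Then their neighbours: E, I.
Then next layer: D, F.
Nothing further is reachable.

B, C, D, E, F, I, J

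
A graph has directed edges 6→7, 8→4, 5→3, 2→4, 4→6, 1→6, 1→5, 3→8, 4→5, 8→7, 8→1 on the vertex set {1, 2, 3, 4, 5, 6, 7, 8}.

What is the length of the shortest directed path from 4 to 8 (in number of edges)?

Distance 0: 4.
Distance 1: 5, 6.
Distance 2: 3, 7.
Distance 3: 8 — contains 8.

3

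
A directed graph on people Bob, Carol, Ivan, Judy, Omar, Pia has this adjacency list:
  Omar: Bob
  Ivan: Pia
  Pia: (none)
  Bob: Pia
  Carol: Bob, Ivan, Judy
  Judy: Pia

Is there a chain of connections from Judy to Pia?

Explore from Judy.
Distance 1: reach Pia.
Found Pia.

Yes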